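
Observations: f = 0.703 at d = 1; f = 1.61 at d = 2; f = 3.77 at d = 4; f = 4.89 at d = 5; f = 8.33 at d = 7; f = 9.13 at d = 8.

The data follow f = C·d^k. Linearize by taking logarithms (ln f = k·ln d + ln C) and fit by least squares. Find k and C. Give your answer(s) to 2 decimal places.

k = 1.25, C = 0.69

Let Y = ln f. Fitting Y = k·ln d + ln C by least squares:
Σln d = 7.7142, Σ(ln d)² = 13.1032, Σln f = 7.3695, Σln d·ln f = 13.4482.
Equations: 13.1032·k + 7.7142·ln C = 13.4482;  7.7142·k + 6·ln C = 7.3695.
Slope k = (n·Σln d·ln f − Σln d·Σln f)/(n·Σ(ln d)² − (Σln d)²) = (6·13.4482 − 7.7142·7.3695)/19.1098 = 1.24747; ln C = (Σln f − k·Σln d)/n = -0.37562, so C = exp(-0.37562) = 0.68686.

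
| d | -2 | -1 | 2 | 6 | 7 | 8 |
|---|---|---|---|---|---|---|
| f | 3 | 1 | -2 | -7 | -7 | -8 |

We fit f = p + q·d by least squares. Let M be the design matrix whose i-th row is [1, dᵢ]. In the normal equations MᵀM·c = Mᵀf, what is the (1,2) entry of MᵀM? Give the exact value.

Row 1 ↔ basis 1, column 2 ↔ basis d, so (MᵀM)_{1,2} = Σᵢ d = (1)·(-2) + (1)·(-1) + (1)·(2) + (1)·(6) + (1)·(7) + (1)·(8) = 20.

20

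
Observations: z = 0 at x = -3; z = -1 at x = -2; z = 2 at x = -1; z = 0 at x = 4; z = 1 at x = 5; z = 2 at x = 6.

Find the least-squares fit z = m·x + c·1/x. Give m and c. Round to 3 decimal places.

Sums needed: Σx·x = 91, Σx·1/x = 6, Σ1/x·1/x = 5369/3600.
Moment sums: Σx·z = 17, Σ1/x·z = -29/30.
MᵀM·[m, c]ᵀ = Mᵀz becomes [[91, 6]; [6, 5369/3600]]·[m, c]ᵀ = [17, -29/30]ᵀ.
Eliminating c: (5369/3600)·(row 1) − 6·(row 2) gives (358979/3600)·m = (5369/3600)·17 − 6·(-29/30) = 112153/3600, so m = 112153/358979.
Then c = ((-29/30) − 6·(112153/358979))/(5369/3600) = -683880/358979.

m = 0.312, c = -1.905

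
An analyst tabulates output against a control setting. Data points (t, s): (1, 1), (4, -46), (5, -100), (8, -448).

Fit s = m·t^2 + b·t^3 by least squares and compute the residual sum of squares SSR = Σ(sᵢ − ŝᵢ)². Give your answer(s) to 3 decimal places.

Entries of AᵀA: Σt^2·t^2 = 4978, Σt^2·t^3 = 36918, Σt^3·t^3 = 281866.
Right-hand side: Σt^2·s = -31907, Σt^3·s = -244819.
Normal equations: [[4978, 36918]; [36918, 281866]]·[m, b]ᵀ = [-31907, -244819]ᵀ.
Determinant 4978·281866 − 36918² = 40190224.
m = ((-31907)·281866 − 36918·(-244819))/40190224 = 38165/34292; b = (4978·(-244819) − 36918·(-31907))/40190224 = -10191589/10047556.
Residuals: 2264200/2511889, 2789150/2511889, -2591400/2511889, 279600/2511889; SSR = 7842500/2511889.

SSR = 3.122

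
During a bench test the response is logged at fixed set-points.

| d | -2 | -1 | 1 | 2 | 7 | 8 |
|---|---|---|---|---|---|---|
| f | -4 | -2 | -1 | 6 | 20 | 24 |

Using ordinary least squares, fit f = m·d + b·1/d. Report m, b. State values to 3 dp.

Normal-equation sums: Σd·d = 123, Σd·1/d = 6, Σ1/d·1/d = 7953/3136.
Moment sums: Σd·f = 353, Σ1/d·f = 83/7.
So XᵀX·[m, b]ᵀ = Xᵀf: [[123, 6]; [6, 7953/3136]]·[m, b]ᵀ = [353, 83/7]ᵀ.
Determinant 123·(7953/3136) − 6² = 865323/3136.
m = (353·(7953/3136) − 6·(83/7))/(865323/3136) = 3545/1187; b = (123·(83/7) − 6·353)/(865323/3136) = -8512/3561.

m = 2.987, b = -2.390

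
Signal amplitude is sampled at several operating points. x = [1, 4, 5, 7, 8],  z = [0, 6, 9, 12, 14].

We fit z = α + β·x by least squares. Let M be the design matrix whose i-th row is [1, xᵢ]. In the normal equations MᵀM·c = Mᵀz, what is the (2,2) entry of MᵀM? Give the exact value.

Row 2 ↔ basis x, column 2 ↔ basis x, so (MᵀM)_{2,2} = Σᵢ (x)·(x) = (1)·(1) + (4)·(4) + (5)·(5) + (7)·(7) + (8)·(8) = 155.

155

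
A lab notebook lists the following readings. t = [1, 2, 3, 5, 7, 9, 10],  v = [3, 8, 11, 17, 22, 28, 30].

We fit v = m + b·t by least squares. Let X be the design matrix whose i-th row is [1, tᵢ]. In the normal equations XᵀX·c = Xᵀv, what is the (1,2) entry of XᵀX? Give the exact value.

Row 1 ↔ basis 1, column 2 ↔ basis t, so (XᵀX)_{1,2} = Σᵢ t = (1)·(1) + (1)·(2) + (1)·(3) + (1)·(5) + (1)·(7) + (1)·(9) + (1)·(10) = 37.

37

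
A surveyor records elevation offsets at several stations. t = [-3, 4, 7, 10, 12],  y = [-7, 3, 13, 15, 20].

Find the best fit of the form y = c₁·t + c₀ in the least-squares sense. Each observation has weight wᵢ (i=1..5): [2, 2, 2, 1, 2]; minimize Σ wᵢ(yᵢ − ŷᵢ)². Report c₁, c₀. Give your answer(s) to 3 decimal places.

c₁ = 1.830, c₀ = -2.053

MᵀWM·[c₁, c₀]ᵀ = MᵀWy reads: 536·c₁ + 50·c₀ = 878;  50·c₁ + 9·c₀ = 73.
Determinant 536·9 − 50² = 2324.
c₁ = (878·9 − 50·73)/2324 = 1063/581; c₀ = (536·73 − 50·878)/2324 = -1193/581.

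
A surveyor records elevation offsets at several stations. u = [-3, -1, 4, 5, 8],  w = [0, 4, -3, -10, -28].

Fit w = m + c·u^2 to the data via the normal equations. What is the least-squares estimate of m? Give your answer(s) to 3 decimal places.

m = 4.367

Forming MᵀM = [[5, 115]; [115, 5059]] and Mᵀw = [-37, -2086]ᵀ gives MᵀM·[m, c]ᵀ = Mᵀw.
Eliminating c: 5059·(row 1) − 115·(row 2) gives 12070·m = 5059·(-37) − 115·(-2086) = 52707, so m = 52707/12070.
Then c = ((-2086) − 115·(52707/12070))/5059 = -1235/2414.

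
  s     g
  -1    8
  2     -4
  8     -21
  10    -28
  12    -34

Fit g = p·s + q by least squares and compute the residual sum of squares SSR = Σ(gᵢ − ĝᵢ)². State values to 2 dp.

Setting ∂/∂p … = 0 gives: 313·p + 31·q = -872;  31·p + 5·q = -79.
(Σs·s = 313, Σs = 31, Σ1 = 5, Σs·g = -872, Σg = -79.)
det = 313·5 − 31² = 604.
p = ((-872)·5 − 31·(-79))/604 = -1911/604; q = (313·(-79) − 31·(-872))/604 = 2305/604.
Residuals: 154/151, -899/604, 299/604, -107/604, 91/604; SSR = 2147/604.

SSR = 3.55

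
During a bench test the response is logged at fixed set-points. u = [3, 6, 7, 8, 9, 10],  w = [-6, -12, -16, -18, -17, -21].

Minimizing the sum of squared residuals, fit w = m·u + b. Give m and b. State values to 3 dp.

Setting ∂/∂m … = 0 gives: 339·m + 43·b = -709;  43·m + 6·b = -90.
Determinant 339·6 − 43² = 185.
m = ((-709)·6 − 43·(-90))/185 = -384/185; b = (339·(-90) − 43·(-709))/185 = -23/185.

m = -2.076, b = -0.124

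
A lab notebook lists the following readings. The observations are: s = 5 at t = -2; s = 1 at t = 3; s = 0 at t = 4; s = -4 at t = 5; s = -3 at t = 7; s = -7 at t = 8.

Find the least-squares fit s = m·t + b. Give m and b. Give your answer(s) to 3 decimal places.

m = -1.125, b = 3.353

With design matrix M, MᵀM = [[167, 25]; [25, 6]] and Mᵀs = [-104, -8]ᵀ.
Determinant 167·6 − 25² = 377.
m = ((-104)·6 − 25·(-8))/377 = -424/377; b = (167·(-8) − 25·(-104))/377 = 1264/377.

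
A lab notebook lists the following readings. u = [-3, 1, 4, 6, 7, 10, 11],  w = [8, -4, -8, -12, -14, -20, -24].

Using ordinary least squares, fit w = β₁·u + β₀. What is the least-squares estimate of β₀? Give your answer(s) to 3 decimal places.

Entries of XᵀX: Σu·u = 332, Σu = 36, Σ1 = 7.
For Xᵀw: Σu·w = -694, Σw = -74.
So XᵀX·[β₁, β₀]ᵀ = Xᵀw: [[332, 36]; [36, 7]]·[β₁, β₀]ᵀ = [-694, -74]ᵀ.
Eliminating β₀: 7·(row 1) − 36·(row 2) gives 1028·β₁ = 7·(-694) − 36·(-74) = -2194, so β₁ = -1097/514.
Then β₀ = ((-74) − 36·(-1097/514))/7 = 104/257.

β₀ = 0.405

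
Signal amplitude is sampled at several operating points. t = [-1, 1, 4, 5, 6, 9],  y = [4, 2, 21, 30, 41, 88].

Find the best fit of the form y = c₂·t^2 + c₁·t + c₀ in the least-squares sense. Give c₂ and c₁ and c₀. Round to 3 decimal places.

c₂ = 1.024, c₁ = 0.317, c₀ = 2.433

Entries of XᵀX: Σt^2·t^2 = 8740, Σt^2·t = 1134, Σt^2 = 160, Σt·t = 160, Σt = 24, Σ1 = 6.
Moment sums: Σt^2·y = 9696, Σt·y = 1270, Σy = 186.
XᵀX·[c₂, c₁, c₀]ᵀ = Xᵀy becomes [[8740, 1134, 160]; [1134, 160, 24]; [160, 24, 6]]·[c₂, c₁, c₀]ᵀ = [9696, 1270, 186]ᵀ.
Solving the 3×3 system (Gaussian elimination) gives c₂ = 32445/31693, c₁ = 10042/31693, c₀ = 77115/31693.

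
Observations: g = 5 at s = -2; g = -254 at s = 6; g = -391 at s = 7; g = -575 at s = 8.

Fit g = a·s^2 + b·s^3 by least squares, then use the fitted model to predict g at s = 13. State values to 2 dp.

The normal system XᵀX·[a, b]ᵀ = Xᵀg is [[7809, 57319]; [57319, 426513]]·[a, b]ᵀ = [-65083, -483417]ᵀ.
Δ = 7809·426513 − 57319² = 45172256.
a = ((-65083)·426513 − 57319·(-483417))/45172256 = -12441639/11293064; b = (7809·(-483417) − 57319·(-65083))/45172256 = -11127719/11293064.
At s = 13: ĝ = (-12441639/11293064)·(169) + (-11127719/11293064)·(2197) = -13275117817/5646532.

ĝ = -2351.02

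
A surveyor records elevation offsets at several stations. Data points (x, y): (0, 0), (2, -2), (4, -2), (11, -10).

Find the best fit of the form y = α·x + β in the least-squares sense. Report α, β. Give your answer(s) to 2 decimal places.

α = -0.91, β = 0.36

Setting ∂/∂α … = 0 gives: 141·α + 17·β = -122;  17·α + 4·β = -14.
(Σx·x = 141, Σx = 17, Σ1 = 4, Σx·y = -122, Σy = -14.)
Eliminating β: 4·(row 1) − 17·(row 2) gives 275·α = 4·(-122) − 17·(-14) = -250, so α = -10/11.
Then β = ((-14) − 17·(-10/11))/4 = 4/11.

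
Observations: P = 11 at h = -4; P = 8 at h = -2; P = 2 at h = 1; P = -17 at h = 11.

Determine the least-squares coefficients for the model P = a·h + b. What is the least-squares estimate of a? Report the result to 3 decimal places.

From the data, Σh·h = 142, Σh = 6, Σ1 = 4.
Right-hand side: Σh·P = -245, ΣP = 4.
AᵀA·[a, b]ᵀ = AᵀP becomes [[142, 6]; [6, 4]]·[a, b]ᵀ = [-245, 4]ᵀ.
Eliminating b: 4·(row 1) − 6·(row 2) gives 532·a = 4·(-245) − 6·4 = -1004, so a = -251/133.
Then b = (4 − 6·(-251/133))/4 = 1019/266.

a = -1.887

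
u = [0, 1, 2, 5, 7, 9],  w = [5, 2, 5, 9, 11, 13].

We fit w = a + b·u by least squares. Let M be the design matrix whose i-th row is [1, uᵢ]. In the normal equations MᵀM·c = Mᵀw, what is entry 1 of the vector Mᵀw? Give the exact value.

45

Entry 1 ↔ basis 1, so (Mᵀw)_{1} = Σᵢ wᵢ = (1)·(5) + (1)·(2) + (1)·(5) + (1)·(9) + (1)·(11) + (1)·(13) = 45.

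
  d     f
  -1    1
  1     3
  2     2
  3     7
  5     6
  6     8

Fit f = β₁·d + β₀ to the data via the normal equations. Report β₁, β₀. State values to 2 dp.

β₁ = 0.99, β₀ = 1.86

AᵀA·[β₁, β₀]ᵀ = Aᵀf reads: 76·β₁ + 16·β₀ = 105;  16·β₁ + 6·β₀ = 27.
det = 76·6 − 16² = 200.
β₁ = (105·6 − 16·27)/200 = 99/100; β₀ = (76·27 − 16·105)/200 = 93/50.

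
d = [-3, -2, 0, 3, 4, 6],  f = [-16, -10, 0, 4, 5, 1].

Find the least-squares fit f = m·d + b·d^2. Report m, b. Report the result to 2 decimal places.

XᵀX·[m, b]ᵀ = Xᵀf reads: 74·m + 272·b = 106;  272·m + 1730·b = -32.
Determinant 74·1730 − 272² = 54036.
m = (106·1730 − 272·(-32))/54036 = 16007/4503; b = (74·(-32) − 272·106)/54036 = -2600/4503.

m = 3.55, b = -0.58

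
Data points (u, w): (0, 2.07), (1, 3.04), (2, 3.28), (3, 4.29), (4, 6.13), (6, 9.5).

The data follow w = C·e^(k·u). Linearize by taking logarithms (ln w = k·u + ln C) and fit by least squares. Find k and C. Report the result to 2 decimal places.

With ln wᵢ as the transformed response and uᵢ as the regressor:
Σu = 16.0000, Σ(u)² = 66.0000, Σln w = 8.5480, Σu·ln w = 28.6169.
Normal system: [[66.0000, 16.0000]; [16.0000, 6]]·[k, ln C]ᵀ = [28.6169, 8.5480]ᵀ.
Δ = 66.0000·6 − (16.0000)² = 140.0000; k = (28.6169·6 − 16.0000·8.5480)/140.0000 = 0.24952, ln C = (66.0000·8.5480 − 16.0000·28.6169)/140.0000 = 0.75928, so C = exp(0.75928) = 2.13673.

k = 0.25, C = 2.14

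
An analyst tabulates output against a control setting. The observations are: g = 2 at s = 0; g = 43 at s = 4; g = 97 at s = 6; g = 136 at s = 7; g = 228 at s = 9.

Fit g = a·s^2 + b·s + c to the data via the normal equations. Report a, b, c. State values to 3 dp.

a = 3.016, b = -2.062, c = 2.139

Normal-equation sums: Σs^2·s^2 = 10514, Σs^2·s = 1352, Σs^2 = 182, Σs·s = 182, Σs = 26, Σ1 = 5.
For Mᵀg: Σs^2·g = 29312, Σs·g = 3758, Σg = 506.
Normal equations: [[10514, 1352, 182]; [1352, 182, 26]; [182, 26, 5]]·[a, b, c]ᵀ = [29312, 3758, 506]ᵀ.
Solving the 3×3 system (Gaussian elimination) gives a = 564/187, b = -5013/2431, c = 400/187.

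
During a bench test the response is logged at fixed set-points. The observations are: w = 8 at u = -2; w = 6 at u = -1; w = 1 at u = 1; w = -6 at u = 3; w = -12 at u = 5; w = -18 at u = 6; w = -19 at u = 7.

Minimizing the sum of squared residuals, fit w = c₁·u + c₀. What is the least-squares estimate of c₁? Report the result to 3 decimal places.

c₁ = -3.152

Forming AᵀA = [[125, 19]; [19, 7]] and Aᵀw = [-340, -40]ᵀ gives AᵀA·[c₁, c₀]ᵀ = Aᵀw.
det = 125·7 − 19² = 514.
c₁ = ((-340)·7 − 19·(-40))/514 = -810/257; c₀ = (125·(-40) − 19·(-340))/514 = 730/257.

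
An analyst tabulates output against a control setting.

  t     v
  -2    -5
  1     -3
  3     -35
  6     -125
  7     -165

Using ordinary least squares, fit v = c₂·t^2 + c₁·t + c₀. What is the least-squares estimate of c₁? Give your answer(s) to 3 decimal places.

The normal equations are: 3795·c₂ + 579·c₁ + 99·c₀ = -12923;  579·c₂ + 99·c₁ + 15·c₀ = -2003;  99·c₂ + 15·c₁ + 5·c₀ = -333.
Row-reducing yields c₂ = -12223/4074, c₁ = -11915/4074, c₀ = 1072/679.

c₁ = -2.925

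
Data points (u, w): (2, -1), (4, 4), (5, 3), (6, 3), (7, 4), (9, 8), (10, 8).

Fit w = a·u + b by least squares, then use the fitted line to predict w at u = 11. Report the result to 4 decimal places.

ŵ = 9.2073

Entries of MᵀM: Σu·u = 311, Σu = 43, Σ1 = 7.
And Σu·w = 227, Σw = 29.
Δ = 311·7 − 43² = 328.
a = (227·7 − 43·29)/328 = 171/164; b = (311·29 − 43·227)/328 = -371/164.
At u = 11: ŵ = (171/164)·(11) + (-371/164)·(1) = 755/82.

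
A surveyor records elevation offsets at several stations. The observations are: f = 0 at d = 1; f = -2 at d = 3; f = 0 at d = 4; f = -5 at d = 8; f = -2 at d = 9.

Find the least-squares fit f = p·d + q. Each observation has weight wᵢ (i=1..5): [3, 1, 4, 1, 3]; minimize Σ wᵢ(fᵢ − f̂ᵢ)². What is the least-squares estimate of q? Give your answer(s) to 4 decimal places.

q = 0.5353

With design matrix X, XᵀWX = [[383, 57]; [57, 12]] and XᵀWf = [-100, -13]ᵀ.
Eliminating q: 12·(row 1) − 57·(row 2) gives 1347·p = 12·(-100) − 57·(-13) = -459, so p = -153/449.
Then q = ((-13) − 57·(-153/449))/12 = 721/1347.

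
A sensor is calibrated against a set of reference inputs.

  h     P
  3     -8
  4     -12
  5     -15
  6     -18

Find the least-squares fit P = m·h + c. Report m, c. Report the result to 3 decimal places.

m = -3.300, c = 1.600

From the data, Σh·h = 86, Σh = 18, Σ1 = 4.
Right-hand side: Σh·P = -255, ΣP = -53.
Δ = 86·4 − 18² = 20.
m = ((-255)·4 − 18·(-53))/20 = -33/10; c = (86·(-53) − 18·(-255))/20 = 8/5.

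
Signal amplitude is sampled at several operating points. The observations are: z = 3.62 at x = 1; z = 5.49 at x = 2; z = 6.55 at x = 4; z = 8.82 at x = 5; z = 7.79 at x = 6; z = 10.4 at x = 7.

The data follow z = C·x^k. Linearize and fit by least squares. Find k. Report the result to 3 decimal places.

k = 0.488

With ln zᵢ as the transformed response and ln xᵢ as the regressor:
Σln x = 7.4265, Σ(ln x)² = 11.9895, Σln z = 11.4405, Σln x·ln z = 15.5248.
Equations: 11.9895·k + 7.4265·ln C = 15.5248;  7.4265·k + 6·ln C = 11.4405.
Solving (det = 16.7835): k = 0.48768, ln C = 1.30312.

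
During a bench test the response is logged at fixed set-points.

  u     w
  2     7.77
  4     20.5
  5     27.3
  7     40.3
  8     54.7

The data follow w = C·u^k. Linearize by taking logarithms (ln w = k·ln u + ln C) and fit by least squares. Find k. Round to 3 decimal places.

k = 1.367

Taking logs, ln w = k·ln u + ln C, so regress ln w on ln u.
Σln u = 7.7142, Σ(ln u)² = 13.1032, Σln w = 16.0758, Σln u·ln w = 26.4450.
Equations: 13.1032·k + 7.7142·ln C = 26.4450;  7.7142·k + 5·ln C = 16.0758.
Solving (det = 6.0066): k = 1.36723, ln C = 1.10573.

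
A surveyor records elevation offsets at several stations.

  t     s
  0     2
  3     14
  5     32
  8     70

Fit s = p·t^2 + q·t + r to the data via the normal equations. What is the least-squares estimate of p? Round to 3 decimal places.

p = 0.867

Forming MᵀM = [[4802, 664, 98]; [664, 98, 16]; [98, 16, 4]] and Mᵀs = [5406, 762, 118]ᵀ gives MᵀM·[p, q, r]ᵀ = Mᵀs.
Inverting the 3×3 Gram matrix, [p, q, r]ᵀ = [13/15, 407/255, 32/17]ᵀ.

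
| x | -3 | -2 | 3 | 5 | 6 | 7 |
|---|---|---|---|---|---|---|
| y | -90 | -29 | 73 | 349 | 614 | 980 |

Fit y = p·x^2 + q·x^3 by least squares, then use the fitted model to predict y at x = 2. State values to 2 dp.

From the data, Σx^2·x^2 = 4500, Σx^2·x^3 = 27676, Σx^3·x^3 = 181452.
Right-hand side: Σx^2·y = 78580, Σx^3·y = 517022.
AᵀA·[p, q]ᵀ = Aᵀy becomes [[4500, 27676]; [27676, 181452]]·[p, q]ᵀ = [78580, 517022]ᵀ.
Eliminating q: 181452·(row 1) − 27676·(row 2) gives 50573024·p = 181452·78580 − 27676·517022 = -50602712, so p = -6325339/6321628.
Then q = (517022 − 27676·(-6325339/6321628))/181452 = 18977365/6321628.
At x = 2: ŷ = (-6325339/6321628)·(4) + (18977365/6321628)·(8) = 31629391/1580407.

ŷ = 20.01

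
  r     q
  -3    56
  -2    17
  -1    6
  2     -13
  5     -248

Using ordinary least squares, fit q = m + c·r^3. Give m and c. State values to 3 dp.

m = 2.433, c = -2.002

Setting ∂/∂m … = 0 gives: 5·m + 97·c = -182;  97·m + 16483·c = -32758.
(Σ1 = 5, Σr^3 = 97, Σr^3·r^3 = 16483, Σq = -182, Σr^3·q = -32758.)
Δ = 5·16483 − 97² = 73006.
m = ((-182)·16483 − 97·(-32758))/73006 = 88810/36503; c = (5·(-32758) − 97·(-182))/73006 = -73068/36503.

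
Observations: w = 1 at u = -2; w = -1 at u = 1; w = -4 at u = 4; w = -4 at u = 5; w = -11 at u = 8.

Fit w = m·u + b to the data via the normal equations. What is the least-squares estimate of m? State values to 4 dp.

Sums needed: Σu·u = 110, Σu = 16, Σ1 = 5.
For Mᵀw: Σu·w = -127, Σw = -19.
Normal equations: [[110, 16]; [16, 5]]·[m, b]ᵀ = [-127, -19]ᵀ.
Eliminating b: 5·(row 1) − 16·(row 2) gives 294·m = 5·(-127) − 16·(-19) = -331, so m = -331/294.
Then b = ((-19) − 16·(-331/294))/5 = -29/147.

m = -1.1259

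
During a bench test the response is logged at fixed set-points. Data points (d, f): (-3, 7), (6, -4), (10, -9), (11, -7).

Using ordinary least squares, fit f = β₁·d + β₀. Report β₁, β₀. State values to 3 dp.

β₁ = -1.098, β₀ = 3.340

MᵀM·[β₁, β₀]ᵀ = Mᵀf reads: 266·β₁ + 24·β₀ = -212;  24·β₁ + 4·β₀ = -13.
Δ = 266·4 − 24² = 488.
β₁ = ((-212)·4 − 24·(-13))/488 = -67/61; β₀ = (266·(-13) − 24·(-212))/488 = 815/244.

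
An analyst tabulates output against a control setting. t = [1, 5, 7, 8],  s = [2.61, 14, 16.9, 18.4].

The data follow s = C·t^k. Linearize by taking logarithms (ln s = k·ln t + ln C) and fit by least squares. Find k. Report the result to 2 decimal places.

k = 0.96

With ln sᵢ as the transformed response and ln tᵢ as the regressor:
Σln t = 5.6348, Σ(ln t)² = 10.7009, Σln s = 9.3381, Σln t·ln s = 15.8052.
Equations: 10.7009·k + 5.6348·ln C = 15.8052;  5.6348·k + 4·ln C = 9.3381.
Solving (det = 11.0529): k = 0.95926, ln C = 0.98321.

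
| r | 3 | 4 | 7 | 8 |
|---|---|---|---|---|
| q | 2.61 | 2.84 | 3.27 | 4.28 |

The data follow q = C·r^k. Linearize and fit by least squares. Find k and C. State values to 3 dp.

k = 0.427, C = 1.592

Let Y = ln q. Fitting Y = k·ln r + ln C by least squares:
Σln r = 6.5103, Σ(ln r)² = 11.2394, Σln q = 4.6419, Σln r·ln q = 7.8299.
Normal system: [[11.2394, 6.5103]; [6.5103, 4]]·[k, ln C]ᵀ = [7.8299, 4.6419]ᵀ.
Slope k = (n·Σln r·ln q − Σln r·Σln q)/(n·Σ(ln r)² − (Σln r)²) = (4·7.8299 − 6.5103·4.6419)/2.5742 = 0.42716; ln C = (Σln q − k·Σln r)/n = 0.46525, so C = exp(0.46525) = 1.59241.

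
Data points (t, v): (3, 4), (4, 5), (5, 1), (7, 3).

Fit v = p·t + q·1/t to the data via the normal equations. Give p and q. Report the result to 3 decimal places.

Sums needed: Σt·t = 99, Σt·1/t = 4, Σ1/t·1/t = 41281/176400.
Right-hand side: Σt·v = 58, Σ1/t·v = 1349/420.
So AᵀA·[p, q]ᵀ = Aᵀv: [[99, 4]; [4, 41281/176400]]·[p, q]ᵀ = [58, 1349/420]ᵀ.
det = 99·(41281/176400) − 4² = 140491/19600.
p = (58·(41281/176400) − 4·(1349/420))/(140491/19600) = 127978/1264419; q = (99·(1349/420) − 4·58)/(140491/19600) = 1685180/140491.

p = 0.101, q = 11.995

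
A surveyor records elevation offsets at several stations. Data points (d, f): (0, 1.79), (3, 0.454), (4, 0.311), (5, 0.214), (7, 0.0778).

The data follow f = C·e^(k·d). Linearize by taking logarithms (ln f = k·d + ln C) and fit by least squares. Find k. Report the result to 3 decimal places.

k = -0.442

With ln fᵢ as the transformed response and dᵢ as the regressor:
Over the data: Σd = 19.0000, Σ(d)² = 99.0000, Σln f = -5.4708, Σd·ln f = -32.6250.
Normal system: [[99.0000, 19.0000]; [19.0000, 5]]·[k, ln C]ᵀ = [-32.6250, -5.4708]ᵀ.
Slope k = (n·Σd·ln f − Σd·Σln f)/(n·Σ(d)² − (Σd)²) = (5·-32.6250 − 19.0000·-5.4708)/134.0000 = -0.44164; ln C = (Σln f − k·Σd)/n = 0.58408.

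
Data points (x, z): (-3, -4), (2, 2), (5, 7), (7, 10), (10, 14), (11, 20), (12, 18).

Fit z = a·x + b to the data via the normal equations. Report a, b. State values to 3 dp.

a = 1.572, b = -0.313

Entries of MᵀM: Σx·x = 452, Σx = 44, Σ1 = 7.
Moment sums: Σx·z = 697, Σz = 67.
MᵀM·[a, b]ᵀ = Mᵀz becomes [[452, 44]; [44, 7]]·[a, b]ᵀ = [697, 67]ᵀ.
Determinant 452·7 − 44² = 1228.
a = (697·7 − 44·67)/1228 = 1931/1228; b = (452·67 − 44·697)/1228 = -96/307.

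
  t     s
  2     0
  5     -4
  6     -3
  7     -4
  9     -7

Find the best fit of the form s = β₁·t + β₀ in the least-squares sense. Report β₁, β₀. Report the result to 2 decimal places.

Normal-equation sums: Σt·t = 195, Σt = 29, Σ1 = 5.
For Xᵀs: Σt·s = -129, Σs = -18.
So XᵀX·[β₁, β₀]ᵀ = Xᵀs: [[195, 29]; [29, 5]]·[β₁, β₀]ᵀ = [-129, -18]ᵀ.
Determinant 195·5 − 29² = 134.
β₁ = ((-129)·5 − 29·(-18))/134 = -123/134; β₀ = (195·(-18) − 29·(-129))/134 = 231/134.

β₁ = -0.92, β₀ = 1.72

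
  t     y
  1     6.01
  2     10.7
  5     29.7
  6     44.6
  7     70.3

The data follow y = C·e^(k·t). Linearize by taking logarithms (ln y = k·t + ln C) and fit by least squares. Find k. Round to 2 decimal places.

k = 0.39

With ln yᵢ as the transformed response and tᵢ as the regressor:
Σt = 21.0000, Σ(t)² = 115.0000, Σln y = 15.6053, Σt·ln y = 76.0455.
Normal system: [[115.0000, 21.0000]; [21.0000, 5]]·[k, ln C]ᵀ = [76.0455, 15.6053]ᵀ.
Δ = 115.0000·5 − (21.0000)² = 134.0000; k = (76.0455·5 − 21.0000·15.6053)/134.0000 = 0.39191, ln C = (115.0000·15.6053 − 21.0000·76.0455)/134.0000 = 1.47506.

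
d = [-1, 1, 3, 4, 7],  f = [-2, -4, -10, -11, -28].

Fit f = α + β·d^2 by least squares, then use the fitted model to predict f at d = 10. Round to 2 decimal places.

From the data, Σ1 = 5, Σd^2 = 76, Σd^2·d^2 = 2740.
For Mᵀf: Σf = -55, Σd^2·f = -1644.
Δ = 5·2740 − 76² = 7924.
α = ((-55)·2740 − 76·(-1644))/7924 = -6439/1981; β = (5·(-1644) − 76·(-55))/7924 = -1010/1981.
At d = 10: f̂ = (-6439/1981)·(1) + (-1010/1981)·(100) = -107439/1981.

f̂ = -54.23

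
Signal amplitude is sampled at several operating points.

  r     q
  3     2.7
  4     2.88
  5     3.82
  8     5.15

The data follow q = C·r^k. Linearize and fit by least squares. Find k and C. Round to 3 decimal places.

Taking logs, ln q = k·ln r + ln C, so regress ln q on ln r.
Σln r = 6.1738, Σ(ln r)² = 10.0431, Σln q = 5.0303, Σln r·ln q = 8.1229.
Equations: 10.0431·k + 6.1738·ln C = 8.1229;  6.1738·k + 4·ln C = 5.0303.
Solving (det = 2.0569): k = 0.69790, ln C = 0.18041, so C = exp(0.18041) = 1.19770.

k = 0.698, C = 1.198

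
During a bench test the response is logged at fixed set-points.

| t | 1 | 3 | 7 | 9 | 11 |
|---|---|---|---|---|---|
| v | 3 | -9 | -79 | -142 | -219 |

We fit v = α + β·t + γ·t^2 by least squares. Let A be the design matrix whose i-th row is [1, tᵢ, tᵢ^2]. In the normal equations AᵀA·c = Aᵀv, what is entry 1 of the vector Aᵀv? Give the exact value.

Entry 1 ↔ basis 1, so (Aᵀv)_{1} = Σᵢ vᵢ = (1)·(3) + (1)·(-9) + (1)·(-79) + (1)·(-142) + (1)·(-219) = -446.

-446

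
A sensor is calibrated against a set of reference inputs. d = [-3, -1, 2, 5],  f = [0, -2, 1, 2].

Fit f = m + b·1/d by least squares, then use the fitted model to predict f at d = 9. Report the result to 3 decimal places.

f̂ = 0.883

Normal-equation sums: Σ1 = 4, Σ1/d = -19/30, Σ1/d·1/d = 1261/900.
Moment sums: Σf = 1, Σ1/d·f = 29/10.
So XᵀX·[m, b]ᵀ = Xᵀf: [[4, -19/30]; [-19/30, 1261/900]]·[m, b]ᵀ = [1, 29/10]ᵀ.
Eliminating b: (1261/900)·(row 1) − (-19/30)·(row 2) gives (1561/300)·m = (1261/900)·1 − (-19/30)·(29/10) = 1457/450, so m = 2914/4683.
Then b = ((29/10) − (-19/30)·(2914/4683))/(1261/900) = 3670/1561.
At d = 9: f̂ = (2914/4683)·(1) + (3670/1561)·(1/9) = 12412/14049.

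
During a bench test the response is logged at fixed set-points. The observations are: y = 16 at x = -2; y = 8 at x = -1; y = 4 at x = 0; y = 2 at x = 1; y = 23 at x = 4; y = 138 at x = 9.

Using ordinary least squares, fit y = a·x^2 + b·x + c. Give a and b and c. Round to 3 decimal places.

a = 1.976, b = -2.805, c = 3.050

From the data, Σx^2·x^2 = 6835, Σx^2·x = 785, Σx^2 = 103, Σx·x = 103, Σx = 11, Σ1 = 6.
Right-hand side: Σx^2·y = 11620, Σx·y = 1296, Σy = 191.
Inverting the 3×3 Gram matrix, [a, b, c]ᵀ = [54451/27552, -77291/27552, 14005/4592]ᵀ.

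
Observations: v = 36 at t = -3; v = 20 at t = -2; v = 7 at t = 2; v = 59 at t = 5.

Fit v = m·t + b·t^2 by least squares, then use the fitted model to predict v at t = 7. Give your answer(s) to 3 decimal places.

AᵀA·[m, b]ᵀ = Aᵀv reads: 42·m + 98·b = 161;  98·m + 738·b = 1907.
Determinant 42·738 − 98² = 21392.
m = (161·738 − 98·1907)/21392 = -2431/764; b = (42·1907 − 98·161)/21392 = 2297/764.
At t = 7: v̂ = (-2431/764)·(7) + (2297/764)·(49) = 23884/191.

v̂ = 125.047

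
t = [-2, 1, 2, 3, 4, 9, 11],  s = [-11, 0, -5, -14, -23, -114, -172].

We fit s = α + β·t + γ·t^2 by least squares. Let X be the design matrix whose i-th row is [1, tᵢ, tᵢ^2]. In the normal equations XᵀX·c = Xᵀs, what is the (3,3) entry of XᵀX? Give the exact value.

Row 3 ↔ basis t^2, column 3 ↔ basis t^2, so (XᵀX)_{3,3} = Σᵢ (t^2)·(t^2) = (4)·(4) + (1)·(1) + (4)·(4) + (9)·(9) + (16)·(16) + (81)·(81) + (121)·(121) = 21572.

21572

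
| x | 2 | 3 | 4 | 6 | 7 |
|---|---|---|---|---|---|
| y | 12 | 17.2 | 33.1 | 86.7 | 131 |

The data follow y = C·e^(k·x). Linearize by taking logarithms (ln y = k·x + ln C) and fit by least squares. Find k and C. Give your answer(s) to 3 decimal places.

k = 0.492, C = 4.336

With ln yᵢ as the transformed response and xᵢ as the regressor:
XᵀX = [[114.0000, 22.0000]; [22.0000, 5]], rhs = [88.4038, 18.1670]ᵀ  (here Σx = 22.0000, Σ(x)² = 114.0000, Σln y = 18.1670, Σx·ln y = 88.4038).
Solving (det = 86.0000): k = 0.49238, ln C = 1.46692, so C = exp(1.46692) = 4.33585.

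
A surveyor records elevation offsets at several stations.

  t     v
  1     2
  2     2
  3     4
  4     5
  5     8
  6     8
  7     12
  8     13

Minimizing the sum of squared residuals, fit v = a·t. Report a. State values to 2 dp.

Normal-equation sums: Σt·t = 204.
Moment sums: Σt·v = 314.
Normal equations: [[204]]·[a]ᵀ = [314]ᵀ.
a = 314/204 = 1.53922.

a = 1.54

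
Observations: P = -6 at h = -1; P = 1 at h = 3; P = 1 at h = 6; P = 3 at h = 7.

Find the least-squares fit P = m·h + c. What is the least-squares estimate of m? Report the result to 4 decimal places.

Setting ∂/∂m … = 0 gives: 95·m + 15·c = 36;  15·m + 4·c = -1.
det = 95·4 − 15² = 155.
m = (36·4 − 15·(-1))/155 = 159/155; c = (95·(-1) − 15·36)/155 = -127/31.

m = 1.0258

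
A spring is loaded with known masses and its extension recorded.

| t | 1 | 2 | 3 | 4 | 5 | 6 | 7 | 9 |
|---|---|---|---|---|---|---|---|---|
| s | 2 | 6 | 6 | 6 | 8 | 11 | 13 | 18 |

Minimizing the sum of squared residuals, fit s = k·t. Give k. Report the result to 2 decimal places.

The normal equations are: 221·k = 415.
(Σt·t = 221, Σt·s = 415.)
Hence k = 415 / 221 ≈ 1.87783.

k = 1.88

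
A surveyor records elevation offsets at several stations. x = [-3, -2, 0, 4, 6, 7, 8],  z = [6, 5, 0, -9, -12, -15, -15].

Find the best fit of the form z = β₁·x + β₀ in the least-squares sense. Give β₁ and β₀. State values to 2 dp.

β₁ = -2.04, β₀ = 0.12

Normal-equation sums: Σx·x = 178, Σx = 20, Σ1 = 7.
For Aᵀz: Σx·z = -361, Σz = -40.
So AᵀA·[β₁, β₀]ᵀ = Aᵀz: [[178, 20]; [20, 7]]·[β₁, β₀]ᵀ = [-361, -40]ᵀ.
Eliminating β₀: 7·(row 1) − 20·(row 2) gives 846·β₁ = 7·(-361) − 20·(-40) = -1727, so β₁ = -1727/846.
Then β₀ = ((-40) − 20·(-1727/846))/7 = 50/423.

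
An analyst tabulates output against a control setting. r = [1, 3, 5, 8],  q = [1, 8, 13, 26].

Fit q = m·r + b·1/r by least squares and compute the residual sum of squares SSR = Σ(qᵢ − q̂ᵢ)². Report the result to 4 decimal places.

Entries of MᵀM: Σr·r = 99, Σr·1/r = 4, Σ1/r·1/r = 16801/14400.
For Mᵀq: Σr·q = 298, Σ1/r·q = 571/60.
So MᵀM·[m, b]ᵀ = Mᵀq: [[99, 4]; [4, 16801/14400]]·[m, b]ᵀ = [298, 571/60]ᵀ.
det = 99·(16801/14400) − 4² = 159211/1600.
m = (298·(16801/14400) − 4·(571/60))/(159211/1600) = 4458538/1432899; b = (99·(571/60) − 4·298)/(159211/1600) = -399760/159211.
Residuals: 572201/1432899, -79238/159211, -2945435/1432899, 2036800/1432899; SSR = 9533210/1432899.

SSR = 6.6531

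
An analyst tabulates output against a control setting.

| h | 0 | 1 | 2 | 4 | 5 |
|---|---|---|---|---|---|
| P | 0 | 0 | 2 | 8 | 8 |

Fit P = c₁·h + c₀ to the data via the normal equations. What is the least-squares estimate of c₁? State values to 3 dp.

c₁ = 1.907

The normal system MᵀM·[c₁, c₀]ᵀ = MᵀP is [[46, 12]; [12, 5]]·[c₁, c₀]ᵀ = [76, 18]ᵀ.
Eliminating c₀: 5·(row 1) − 12·(row 2) gives 86·c₁ = 5·76 − 12·18 = 164, so c₁ = 82/43.
Then c₀ = (18 − 12·(82/43))/5 = -42/43.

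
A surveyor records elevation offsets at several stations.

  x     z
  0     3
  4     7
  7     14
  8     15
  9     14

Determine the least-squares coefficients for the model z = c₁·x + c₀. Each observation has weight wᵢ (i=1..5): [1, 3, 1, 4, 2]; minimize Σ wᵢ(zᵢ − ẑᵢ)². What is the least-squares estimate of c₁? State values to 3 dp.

c₁ = 1.504

MᵀWM·[c₁, c₀]ᵀ = MᵀWz reads: 515·c₁ + 69·c₀ = 914;  69·c₁ + 11·c₀ = 126.
(Σwᵢ·x·x = 515, Σwᵢ·x = 69, Σwᵢ·1 = 11, Σwᵢ·x·z = 914, Σwᵢ·z = 126.)
Δ = 515·11 − 69² = 904.
c₁ = (914·11 − 69·126)/904 = 170/113; c₀ = (515·126 − 69·914)/904 = 228/113.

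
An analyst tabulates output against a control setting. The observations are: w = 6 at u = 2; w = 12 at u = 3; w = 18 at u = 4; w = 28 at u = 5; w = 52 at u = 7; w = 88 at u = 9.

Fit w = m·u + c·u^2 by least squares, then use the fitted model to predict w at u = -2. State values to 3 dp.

ŵ = 2.936

Setting ∂/∂m … = 0 gives: 184·m + 1296·c = 1416;  1296·m + 9940·c = 10796.
Determinant 184·9940 − 1296² = 149344.
m = (1416·9940 − 1296·10796)/149344 = 2607/4667; c = (184·10796 − 1296·1416)/149344 = 4729/4667.
At u = -2: ŵ = (2607/4667)·(-2) + (4729/4667)·(4) = 1054/359.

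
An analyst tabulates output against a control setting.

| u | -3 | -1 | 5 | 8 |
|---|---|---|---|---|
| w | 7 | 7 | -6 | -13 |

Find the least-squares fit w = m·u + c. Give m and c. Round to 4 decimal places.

With design matrix M, MᵀM = [[99, 9]; [9, 4]] and Mᵀw = [-162, -5]ᵀ.
Δ = 99·4 − 9² = 315.
m = ((-162)·4 − 9·(-5))/315 = -67/35; c = (99·(-5) − 9·(-162))/315 = 107/35.

m = -1.9143, c = 3.0571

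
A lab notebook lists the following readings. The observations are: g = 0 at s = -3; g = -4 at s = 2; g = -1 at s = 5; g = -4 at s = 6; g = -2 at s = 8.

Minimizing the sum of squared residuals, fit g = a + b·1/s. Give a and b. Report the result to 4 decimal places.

a = -1.5861, b = -4.6623

Entries of MᵀM: Σ1 = 5, Σ1/s = 79/120, Σ1/s·1/s = 6401/14400.
For Mᵀg: Σg = -11, Σ1/s·g = -187/60.
Normal equations: [[5, 79/120]; [79/120, 6401/14400]]·[a, b]ᵀ = [-11, -187/60]ᵀ.
Determinant 5·(6401/14400) − (79/120)² = 2147/1200.
a = ((-11)·(6401/14400) − (79/120)·(-187/60))/(2147/1200) = -40865/25764; b = (5·(-187/60) − (79/120)·(-11))/(2147/1200) = -10010/2147.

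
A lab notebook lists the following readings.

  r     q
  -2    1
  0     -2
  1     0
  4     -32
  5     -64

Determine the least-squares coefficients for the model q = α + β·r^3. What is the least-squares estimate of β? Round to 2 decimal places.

β = -0.50

Compute the Gram sums: Σ1 = 5, Σr^3 = 182, Σr^3·r^3 = 19786.
And Σq = -97, Σr^3·q = -10056.
So XᵀX·[α, β]ᵀ = Xᵀq: [[5, 182]; [182, 19786]]·[α, β]ᵀ = [-97, -10056]ᵀ.
Δ = 5·19786 − 182² = 65806.
α = ((-97)·19786 − 182·(-10056))/65806 = -3425/2531; β = (5·(-10056) − 182·(-97))/65806 = -16313/32903.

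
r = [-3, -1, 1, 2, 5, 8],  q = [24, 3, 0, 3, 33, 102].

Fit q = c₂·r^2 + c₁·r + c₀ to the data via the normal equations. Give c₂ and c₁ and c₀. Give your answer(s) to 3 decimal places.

c₂ = 1.901, c₁ = -2.466, c₀ = -0.514

From the data, Σr^2·r^2 = 4820, Σr^2·r = 618, Σr^2 = 104, Σr·r = 104, Σr = 12, Σ1 = 6.
And Σr^2·q = 7584, Σr·q = 912, Σq = 165.
Inverting the 3×3 Gram matrix, [c₂, c₁, c₀]ᵀ = [20895/10993, -135564/54965, -56469/109930]ᵀ.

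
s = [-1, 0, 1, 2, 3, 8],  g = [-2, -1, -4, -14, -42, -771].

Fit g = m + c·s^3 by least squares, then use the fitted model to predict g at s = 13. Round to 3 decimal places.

From the data, Σ1 = 6, Σs^3 = 547, Σs^3·s^3 = 262939.
Right-hand side: Σg = -834, Σs^3·g = -396000.
So MᵀM·[m, c]ᵀ = Mᵀg: [[6, 547]; [547, 262939]]·[m, c]ᵀ = [-834, -396000]ᵀ.
Eliminating c: 262939·(row 1) − 547·(row 2) gives 1278425·m = 262939·(-834) − 547·(-396000) = -2679126, so m = -2679126/1278425.
Then c = ((-396000) − 547·(-2679126/1278425))/262939 = -1919802/1278425.
At s = 13: ĝ = (-2679126/1278425)·(1) + (-1919802/1278425)·(2197) = -844096824/255685.

ĝ = -3301.315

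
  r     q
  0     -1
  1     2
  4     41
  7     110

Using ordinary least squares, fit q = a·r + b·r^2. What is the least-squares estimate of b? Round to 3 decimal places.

b = 1.928

Forming XᵀX = [[66, 408]; [408, 2658]] and Xᵀq = [936, 6048]ᵀ gives XᵀX·[a, b]ᵀ = Xᵀq.
Determinant 66·2658 − 408² = 8964.
a = (936·2658 − 408·6048)/8964 = 188/83; b = (66·6048 − 408·936)/8964 = 160/83.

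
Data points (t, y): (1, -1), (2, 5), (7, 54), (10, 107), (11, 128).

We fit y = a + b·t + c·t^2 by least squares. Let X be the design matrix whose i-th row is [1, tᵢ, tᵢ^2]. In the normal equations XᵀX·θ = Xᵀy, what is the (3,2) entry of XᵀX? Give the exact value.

Row 3 ↔ basis t^2, column 2 ↔ basis t, so (XᵀX)_{3,2} = Σᵢ (t^2)·(t) = (1)·(1) + (4)·(2) + (49)·(7) + (100)·(10) + (121)·(11) = 2683.

2683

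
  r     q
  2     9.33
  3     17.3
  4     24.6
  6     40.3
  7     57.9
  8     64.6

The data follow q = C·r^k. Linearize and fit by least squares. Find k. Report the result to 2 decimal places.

With ln qᵢ as the transformed response and ln rᵢ as the regressor:
Σln r = 8.9952, Σ(ln r)² = 14.9303, Σln q = 20.2100, Σln r·ln q = 32.3082.
Normal system: [[14.9303, 8.9952]; [8.9952, 6]]·[k, ln C]ᵀ = [32.3082, 20.2100]ᵀ.
Δ = 14.9303·6 − (8.9952)² = 8.6686; k = (32.3082·6 − 8.9952·20.2100)/8.6686 = 1.39088, ln C = (14.9303·20.2100 − 8.9952·32.3082)/8.6686 = 1.28313.

k = 1.39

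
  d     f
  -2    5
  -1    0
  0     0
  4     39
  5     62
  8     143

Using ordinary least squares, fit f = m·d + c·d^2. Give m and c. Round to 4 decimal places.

Normal-equation sums: Σd·d = 110, Σd·d^2 = 692, Σd^2·d^2 = 4994.
For Aᵀf: Σd·f = 1600, Σd^2·f = 11346.
Determinant 110·4994 − 692² = 70476.
m = (1600·4994 − 692·11346)/70476 = 34742/17619; c = (110·11346 − 692·1600)/70476 = 35215/17619.

m = 1.9718, c = 1.9987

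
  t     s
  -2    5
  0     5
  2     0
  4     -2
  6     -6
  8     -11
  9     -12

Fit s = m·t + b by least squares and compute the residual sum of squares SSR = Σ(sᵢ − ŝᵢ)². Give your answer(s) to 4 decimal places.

Normal-equation sums: Σt·t = 205, Σt = 27, Σ1 = 7.
Moment sums: Σt·s = -250, Σs = -21.
Normal equations: [[205, 27]; [27, 7]]·[m, b]ᵀ = [-250, -21]ᵀ.
Eliminating b: 7·(row 1) − 27·(row 2) gives 706·m = 7·(-250) − 27·(-21) = -1183, so m = -1183/706.
Then b = ((-21) − 27·(-1183/706))/7 = 2445/706.
Residuals: -1281/706, 1085/706, -79/706, 875/706, 417/706, -747/706, -135/353; SSR = 6225/706.

SSR = 8.8173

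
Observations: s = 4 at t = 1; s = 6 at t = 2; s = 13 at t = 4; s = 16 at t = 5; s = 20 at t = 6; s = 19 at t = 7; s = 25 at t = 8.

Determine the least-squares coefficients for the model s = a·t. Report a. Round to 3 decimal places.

a = 3.082

From the data, Σt·t = 195.
Moment sums: Σt·s = 601.
a = 601/195 = 3.08205.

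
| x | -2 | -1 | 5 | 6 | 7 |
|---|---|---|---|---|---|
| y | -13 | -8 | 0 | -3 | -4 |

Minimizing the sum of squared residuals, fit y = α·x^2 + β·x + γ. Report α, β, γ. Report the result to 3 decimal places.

α = -0.430, β = 3.055, γ = -4.879

Normal-equation sums: Σx^2·x^2 = 4339, Σx^2·x = 675, Σx^2 = 115, Σx·x = 115, Σx = 15, Σ1 = 5.
Moment sums: Σx^2·y = -364, Σx·y = -12, Σy = -28.
So AᵀA·[α, β, γ]ᵀ = Aᵀy: [[4339, 675, 115]; [675, 115, 15]; [115, 15, 5]]·[α, β, γ]ᵀ = [-364, -12, -28]ᵀ.
Row-reducing yields α = -52/121, β = 168/55, γ = -2952/605.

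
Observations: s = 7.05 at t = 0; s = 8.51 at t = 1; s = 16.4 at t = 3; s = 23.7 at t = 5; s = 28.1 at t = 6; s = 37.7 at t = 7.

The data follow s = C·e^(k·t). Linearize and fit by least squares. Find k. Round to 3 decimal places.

k = 0.238

Taking logs, ln s = k·t + ln C, so regress ln s on t.
Σt = 22.0000, Σ(t)² = 120.0000, Σln s = 17.0225, Σt·ln s = 71.7827.
Equations: 120.0000·k + 22.0000·ln C = 71.7827;  22.0000·k + 6·ln C = 17.0225.
Solving (det = 236.0000): k = 0.23814, ln C = 1.96388.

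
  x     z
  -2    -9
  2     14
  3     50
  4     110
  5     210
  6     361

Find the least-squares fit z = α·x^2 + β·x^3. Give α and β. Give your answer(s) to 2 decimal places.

α = 0.70, β = 1.55

The normal equations are: 2290·α + 12168·β = 20476;  12168·α + 67234·β = 112800.
Determinant 2290·67234 − 12168² = 5905636.
α = (20476·67234 − 12168·112800)/5905636 = 1033246/1476409; β = (2290·112800 − 12168·20476)/5905636 = 2290008/1476409.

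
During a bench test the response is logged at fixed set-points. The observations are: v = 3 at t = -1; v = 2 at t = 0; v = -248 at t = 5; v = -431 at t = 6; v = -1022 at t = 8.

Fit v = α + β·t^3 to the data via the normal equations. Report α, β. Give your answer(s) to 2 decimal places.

Entries of XᵀX: Σ1 = 5, Σt^3 = 852, Σt^3·t^3 = 324426.
Right-hand side: Σv = -1696, Σt^3·v = -647363.
Normal equations: [[5, 852]; [852, 324426]]·[α, β]ᵀ = [-1696, -647363]ᵀ.
Eliminating β: 324426·(row 1) − 852·(row 2) gives 896226·α = 324426·(-1696) − 852·(-647363) = 1326780, so α = 221130/149371.
Then β = ((-647363) − 852·(221130/149371))/324426 = -1791823/896226.

α = 1.48, β = -2.00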